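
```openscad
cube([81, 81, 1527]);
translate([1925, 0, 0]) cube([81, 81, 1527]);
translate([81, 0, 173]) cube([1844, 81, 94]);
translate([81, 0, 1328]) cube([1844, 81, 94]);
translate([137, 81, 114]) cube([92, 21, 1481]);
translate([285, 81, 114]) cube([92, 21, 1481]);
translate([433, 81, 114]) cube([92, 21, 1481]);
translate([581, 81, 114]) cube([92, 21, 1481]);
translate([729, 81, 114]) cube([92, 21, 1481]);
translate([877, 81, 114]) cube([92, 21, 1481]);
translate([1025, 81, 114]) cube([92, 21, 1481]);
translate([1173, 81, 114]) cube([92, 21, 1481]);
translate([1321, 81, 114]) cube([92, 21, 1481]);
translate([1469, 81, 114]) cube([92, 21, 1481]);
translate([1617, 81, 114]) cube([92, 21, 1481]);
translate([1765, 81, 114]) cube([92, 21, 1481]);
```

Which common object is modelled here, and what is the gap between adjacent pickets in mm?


A fence section. The picket gap is 56 mm.

Two posts, two rails, 12 pickets — a fence section. Span 1844 mm holds 12 pickets of 92 mm with 13 equal gaps: ⌊(1844 − 12·92) / 13⌋ = 56 mm.


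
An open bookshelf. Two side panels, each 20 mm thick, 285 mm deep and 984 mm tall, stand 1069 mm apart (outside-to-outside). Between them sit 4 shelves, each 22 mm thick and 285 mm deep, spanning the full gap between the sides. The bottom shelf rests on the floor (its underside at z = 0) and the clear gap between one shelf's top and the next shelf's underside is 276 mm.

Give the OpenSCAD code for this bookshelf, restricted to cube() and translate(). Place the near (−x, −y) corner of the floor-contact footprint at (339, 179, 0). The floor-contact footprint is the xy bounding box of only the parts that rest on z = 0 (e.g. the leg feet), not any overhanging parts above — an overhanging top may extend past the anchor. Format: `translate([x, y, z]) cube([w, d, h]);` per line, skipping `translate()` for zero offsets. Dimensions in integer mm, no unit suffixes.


translate([339, 179, 0]) cube([20, 285, 984]);
translate([1388, 179, 0]) cube([20, 285, 984]);
translate([359, 179, 0]) cube([1029, 285, 22]);
translate([359, 179, 298]) cube([1029, 285, 22]);
translate([359, 179, 596]) cube([1029, 285, 22]);
translate([359, 179, 894]) cube([1029, 285, 22]);


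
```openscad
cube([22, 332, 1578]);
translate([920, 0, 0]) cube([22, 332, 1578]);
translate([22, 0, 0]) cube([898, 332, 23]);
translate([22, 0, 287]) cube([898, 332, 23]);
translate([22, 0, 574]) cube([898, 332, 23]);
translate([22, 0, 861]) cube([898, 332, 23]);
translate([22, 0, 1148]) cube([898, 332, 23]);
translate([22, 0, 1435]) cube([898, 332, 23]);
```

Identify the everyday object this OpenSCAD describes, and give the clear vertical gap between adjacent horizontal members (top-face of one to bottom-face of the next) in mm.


A bookshelf. The clear shelf gap is 264 mm.

Two tall side panels with 6 horizontal boards between them — a bookshelf. The first two shelf undersides are at z = 0 and z = 287; with shelf thickness 23, the clear gap is 287 − 0 − 23 = 264 mm.


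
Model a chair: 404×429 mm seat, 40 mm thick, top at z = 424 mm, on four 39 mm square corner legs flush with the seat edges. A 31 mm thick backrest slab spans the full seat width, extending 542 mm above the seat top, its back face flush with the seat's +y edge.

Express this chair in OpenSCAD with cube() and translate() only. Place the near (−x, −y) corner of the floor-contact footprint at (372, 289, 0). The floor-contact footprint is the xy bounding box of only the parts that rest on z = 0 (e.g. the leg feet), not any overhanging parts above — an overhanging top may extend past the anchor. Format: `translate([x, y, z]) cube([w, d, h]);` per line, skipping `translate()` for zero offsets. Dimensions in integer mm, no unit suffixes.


// leg_h = 424 - 40 = 384
translate([372, 289, 384]) cube([404, 429, 40]);
translate([372, 289, 0]) cube([39, 39, 384]);
translate([737, 289, 0]) cube([39, 39, 384]);
translate([372, 679, 0]) cube([39, 39, 384]);
translate([737, 679, 0]) cube([39, 39, 384]);
translate([372, 687, 424]) cube([404, 31, 542]);


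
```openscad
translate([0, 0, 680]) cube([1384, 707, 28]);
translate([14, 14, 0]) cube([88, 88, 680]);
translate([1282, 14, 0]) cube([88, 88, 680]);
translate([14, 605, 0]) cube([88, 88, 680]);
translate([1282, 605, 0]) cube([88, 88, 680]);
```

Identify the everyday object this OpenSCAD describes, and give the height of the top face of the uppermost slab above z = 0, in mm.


A table. The table height is 708 mm.

A 1384×707×28 slab sits at z = 680 on four 88 mm square posts — a table. The top surface is at 680 + 28 = 708 mm.


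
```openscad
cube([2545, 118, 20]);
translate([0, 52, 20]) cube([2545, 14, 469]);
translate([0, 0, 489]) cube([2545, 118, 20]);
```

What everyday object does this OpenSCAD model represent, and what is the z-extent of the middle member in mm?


An I-beam. The web height is 469 mm.

Two wide flanges with a thin centred web — an I-beam. Overall 509 mm minus two 20 mm flanges gives a web of 509 − 2·20 = 469 mm.


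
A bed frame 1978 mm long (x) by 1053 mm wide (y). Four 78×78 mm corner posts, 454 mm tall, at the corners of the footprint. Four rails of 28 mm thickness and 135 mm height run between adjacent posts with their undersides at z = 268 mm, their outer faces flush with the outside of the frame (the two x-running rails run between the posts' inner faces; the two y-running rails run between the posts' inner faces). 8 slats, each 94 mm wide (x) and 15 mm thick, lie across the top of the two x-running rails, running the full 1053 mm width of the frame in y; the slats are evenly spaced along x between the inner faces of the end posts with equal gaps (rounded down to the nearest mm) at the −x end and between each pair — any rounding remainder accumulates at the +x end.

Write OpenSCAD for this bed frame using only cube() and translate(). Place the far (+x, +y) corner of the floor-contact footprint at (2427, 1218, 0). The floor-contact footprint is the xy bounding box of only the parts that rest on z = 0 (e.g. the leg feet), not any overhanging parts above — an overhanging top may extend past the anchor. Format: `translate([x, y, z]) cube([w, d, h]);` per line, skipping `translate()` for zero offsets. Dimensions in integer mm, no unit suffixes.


translate([449, 165, 0]) cube([78, 78, 454]);
translate([449, 1140, 0]) cube([78, 78, 454]);
translate([2349, 165, 0]) cube([78, 78, 454]);
translate([2349, 1140, 0]) cube([78, 78, 454]);
translate([527, 165, 268]) cube([1822, 28, 135]);
translate([527, 1190, 268]) cube([1822, 28, 135]);
translate([449, 243, 268]) cube([28, 897, 135]);
translate([2399, 243, 268]) cube([28, 897, 135]);
translate([645, 165, 403]) cube([94, 1053, 15]);
translate([857, 165, 403]) cube([94, 1053, 15]);
translate([1069, 165, 403]) cube([94, 1053, 15]);
translate([1281, 165, 403]) cube([94, 1053, 15]);
translate([1493, 165, 403]) cube([94, 1053, 15]);
translate([1705, 165, 403]) cube([94, 1053, 15]);
translate([1917, 165, 403]) cube([94, 1053, 15]);
translate([2129, 165, 403]) cube([94, 1053, 15]);


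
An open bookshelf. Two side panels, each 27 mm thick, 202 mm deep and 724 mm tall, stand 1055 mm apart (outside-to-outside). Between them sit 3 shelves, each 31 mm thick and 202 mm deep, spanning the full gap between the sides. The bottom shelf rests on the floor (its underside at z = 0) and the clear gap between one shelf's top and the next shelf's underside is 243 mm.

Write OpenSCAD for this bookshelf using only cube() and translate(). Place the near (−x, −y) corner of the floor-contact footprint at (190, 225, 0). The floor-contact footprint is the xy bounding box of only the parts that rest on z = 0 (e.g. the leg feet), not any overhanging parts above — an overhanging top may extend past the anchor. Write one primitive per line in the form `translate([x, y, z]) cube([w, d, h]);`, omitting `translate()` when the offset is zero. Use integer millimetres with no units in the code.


translate([190, 225, 0]) cube([27, 202, 724]);
translate([1218, 225, 0]) cube([27, 202, 724]);
translate([217, 225, 0]) cube([1001, 202, 31]);
translate([217, 225, 274]) cube([1001, 202, 31]);
translate([217, 225, 548]) cube([1001, 202, 31]);


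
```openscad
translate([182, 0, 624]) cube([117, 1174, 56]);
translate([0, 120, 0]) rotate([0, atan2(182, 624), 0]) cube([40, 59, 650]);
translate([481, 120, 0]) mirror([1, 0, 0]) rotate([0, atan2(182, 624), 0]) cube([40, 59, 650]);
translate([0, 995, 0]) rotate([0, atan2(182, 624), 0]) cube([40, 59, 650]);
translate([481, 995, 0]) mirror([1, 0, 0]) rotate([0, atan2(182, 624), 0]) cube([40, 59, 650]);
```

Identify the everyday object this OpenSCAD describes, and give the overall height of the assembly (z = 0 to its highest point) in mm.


A sawhorse. The overall height is 680 mm.

A beam across two mirrored pairs of raked legs — a sawhorse. The beam's underside is at z = 624 (matching the legs' vertical rise in atan2(182, 624)) and the beam is 56 mm tall, so its top is at 624 + 56 = 680 mm. The raked legs top out at the beam's underside, so that is the highest point.


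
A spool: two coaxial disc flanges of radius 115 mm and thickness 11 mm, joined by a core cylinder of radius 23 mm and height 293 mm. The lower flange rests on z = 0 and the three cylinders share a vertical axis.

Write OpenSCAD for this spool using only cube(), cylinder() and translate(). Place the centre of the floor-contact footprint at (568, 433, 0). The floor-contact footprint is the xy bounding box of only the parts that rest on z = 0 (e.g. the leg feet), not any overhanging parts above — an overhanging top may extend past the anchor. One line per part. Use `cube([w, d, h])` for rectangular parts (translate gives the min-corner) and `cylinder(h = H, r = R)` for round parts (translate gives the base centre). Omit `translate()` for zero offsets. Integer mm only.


translate([568, 433, 0]) cylinder(h = 11, r = 115);
translate([568, 433, 11]) cylinder(h = 293, r = 23);
translate([568, 433, 304]) cylinder(h = 11, r = 115);


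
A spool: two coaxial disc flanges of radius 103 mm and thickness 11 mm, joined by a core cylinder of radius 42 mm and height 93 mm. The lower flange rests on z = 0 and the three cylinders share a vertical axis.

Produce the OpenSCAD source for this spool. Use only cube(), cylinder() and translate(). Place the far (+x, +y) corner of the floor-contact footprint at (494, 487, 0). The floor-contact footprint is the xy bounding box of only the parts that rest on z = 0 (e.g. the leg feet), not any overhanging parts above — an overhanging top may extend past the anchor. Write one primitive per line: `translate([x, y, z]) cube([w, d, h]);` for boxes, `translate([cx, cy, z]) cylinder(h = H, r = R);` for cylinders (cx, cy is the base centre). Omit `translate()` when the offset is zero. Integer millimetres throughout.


translate([391, 384, 0]) cylinder(h = 11, r = 103);
translate([391, 384, 11]) cylinder(h = 93, r = 42);
translate([391, 384, 104]) cylinder(h = 11, r = 103);


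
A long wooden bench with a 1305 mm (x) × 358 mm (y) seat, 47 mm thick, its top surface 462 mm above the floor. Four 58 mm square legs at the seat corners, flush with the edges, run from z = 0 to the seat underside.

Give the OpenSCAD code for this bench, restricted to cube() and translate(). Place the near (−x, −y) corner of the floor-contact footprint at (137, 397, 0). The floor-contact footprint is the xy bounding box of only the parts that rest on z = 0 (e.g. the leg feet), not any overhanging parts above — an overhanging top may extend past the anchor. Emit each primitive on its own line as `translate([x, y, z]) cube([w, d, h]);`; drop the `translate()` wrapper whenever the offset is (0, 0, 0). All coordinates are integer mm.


translate([137, 397, 415]) cube([1305, 358, 47]);
translate([137, 397, 0]) cube([58, 58, 415]);
translate([137, 697, 0]) cube([58, 58, 415]);
translate([1384, 397, 0]) cube([58, 58, 415]);
translate([1384, 697, 0]) cube([58, 58, 415]);


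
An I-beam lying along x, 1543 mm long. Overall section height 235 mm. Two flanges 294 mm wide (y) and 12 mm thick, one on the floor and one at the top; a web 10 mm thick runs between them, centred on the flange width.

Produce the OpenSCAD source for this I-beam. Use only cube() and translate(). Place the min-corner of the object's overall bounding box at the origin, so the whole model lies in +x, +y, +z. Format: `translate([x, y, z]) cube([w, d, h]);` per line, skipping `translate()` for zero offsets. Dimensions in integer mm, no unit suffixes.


cube([1543, 294, 12]);
translate([0, 142, 12]) cube([1543, 10, 211]);
translate([0, 0, 223]) cube([1543, 294, 12]);


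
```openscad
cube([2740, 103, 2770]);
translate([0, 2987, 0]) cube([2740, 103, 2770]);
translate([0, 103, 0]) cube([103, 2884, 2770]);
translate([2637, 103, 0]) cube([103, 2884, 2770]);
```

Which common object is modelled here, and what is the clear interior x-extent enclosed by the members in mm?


A house (or room) frame. The interior width is 2534 mm.

Four 2770 mm walls enclosing a rectangle with no floor or roof — a room or house frame. Outside width is 2740 mm and wall thickness is 103 mm, so the interior width is 2740 − 2 × 103 = 2534 mm.


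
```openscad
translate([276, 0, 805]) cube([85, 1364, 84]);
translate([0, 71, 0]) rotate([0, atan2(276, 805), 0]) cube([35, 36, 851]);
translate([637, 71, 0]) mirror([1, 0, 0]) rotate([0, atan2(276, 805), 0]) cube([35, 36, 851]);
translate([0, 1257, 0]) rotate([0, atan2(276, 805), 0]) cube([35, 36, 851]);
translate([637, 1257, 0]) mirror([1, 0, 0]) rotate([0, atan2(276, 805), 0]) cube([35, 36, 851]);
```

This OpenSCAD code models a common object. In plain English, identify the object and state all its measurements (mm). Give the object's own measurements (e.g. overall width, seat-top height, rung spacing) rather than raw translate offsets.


A sawhorse. A 85×1364×84 mm beam (x, y, z) sits on two A-frame leg pairs. Each pair is two raked legs of 35×36 mm section (36 mm along y) splaying symmetrically in x. Each leg rises 805 mm vertically over 276 mm of horizontal reach and is 851 mm long along its own axis. Every leg's outer bottom edge rests on the floor and its outer top edge meets a bottom edge of the beam — the left legs (tilting toward +x) meet the beam's −x bottom edge, the right legs (their mirror images, tilting toward −x) meet its +x bottom edge — so the leg tops tuck under the beam, the beam's underside is 805 mm above the floor, and the feet are 637 mm apart outside-to-outside with the beam centred between them. The two leg pairs are set in 71 mm from either end of the beam.


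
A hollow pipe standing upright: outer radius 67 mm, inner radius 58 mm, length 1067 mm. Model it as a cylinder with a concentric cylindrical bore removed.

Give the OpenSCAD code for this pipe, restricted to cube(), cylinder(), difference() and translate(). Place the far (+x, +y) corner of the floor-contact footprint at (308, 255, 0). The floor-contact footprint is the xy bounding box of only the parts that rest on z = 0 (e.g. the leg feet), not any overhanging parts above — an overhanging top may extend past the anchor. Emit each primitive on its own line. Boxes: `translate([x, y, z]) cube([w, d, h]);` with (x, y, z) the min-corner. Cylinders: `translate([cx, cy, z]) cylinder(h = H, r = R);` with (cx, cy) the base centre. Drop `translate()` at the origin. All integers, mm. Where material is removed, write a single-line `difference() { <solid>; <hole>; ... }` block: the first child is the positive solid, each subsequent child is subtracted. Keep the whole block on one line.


difference() { translate([241, 188, 0]) cylinder(h = 1067, r = 67); translate([241, 188, 0]) cylinder(h = 1067, r = 58); }


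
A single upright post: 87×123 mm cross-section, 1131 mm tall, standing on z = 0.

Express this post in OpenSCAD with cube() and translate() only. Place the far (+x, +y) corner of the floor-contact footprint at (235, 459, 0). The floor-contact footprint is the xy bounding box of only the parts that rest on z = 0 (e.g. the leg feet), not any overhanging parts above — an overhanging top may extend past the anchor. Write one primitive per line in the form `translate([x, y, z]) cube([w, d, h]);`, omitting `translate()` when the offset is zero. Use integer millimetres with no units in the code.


translate([148, 336, 0]) cube([87, 123, 1131]);


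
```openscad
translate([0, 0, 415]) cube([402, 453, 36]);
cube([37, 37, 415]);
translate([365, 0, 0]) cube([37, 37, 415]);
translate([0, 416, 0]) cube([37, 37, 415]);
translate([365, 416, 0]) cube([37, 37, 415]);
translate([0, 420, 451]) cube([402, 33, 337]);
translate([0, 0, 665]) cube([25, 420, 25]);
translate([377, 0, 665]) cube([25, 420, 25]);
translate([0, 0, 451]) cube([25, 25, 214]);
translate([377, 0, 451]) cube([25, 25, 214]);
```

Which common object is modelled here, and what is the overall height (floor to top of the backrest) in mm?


A chair. The overall height is 788 mm.

A slab on four corner posts with a tall panel at the back — a chair. The seat slab sits at z = 415 with thickness 36, and the 337 mm backrest starts at the seat top, so the overall height is 415 + 36 + 337 = 788 mm.


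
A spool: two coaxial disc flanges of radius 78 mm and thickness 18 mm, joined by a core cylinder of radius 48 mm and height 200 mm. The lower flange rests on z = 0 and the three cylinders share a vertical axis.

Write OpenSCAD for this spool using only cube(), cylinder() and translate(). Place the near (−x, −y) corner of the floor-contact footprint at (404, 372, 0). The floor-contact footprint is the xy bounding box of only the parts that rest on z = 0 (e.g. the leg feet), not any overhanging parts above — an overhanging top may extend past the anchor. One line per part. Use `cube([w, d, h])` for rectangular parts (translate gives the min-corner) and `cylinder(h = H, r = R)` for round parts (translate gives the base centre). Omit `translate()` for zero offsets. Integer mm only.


translate([482, 450, 0]) cylinder(h = 18, r = 78);
translate([482, 450, 18]) cylinder(h = 200, r = 48);
translate([482, 450, 218]) cylinder(h = 18, r = 78);


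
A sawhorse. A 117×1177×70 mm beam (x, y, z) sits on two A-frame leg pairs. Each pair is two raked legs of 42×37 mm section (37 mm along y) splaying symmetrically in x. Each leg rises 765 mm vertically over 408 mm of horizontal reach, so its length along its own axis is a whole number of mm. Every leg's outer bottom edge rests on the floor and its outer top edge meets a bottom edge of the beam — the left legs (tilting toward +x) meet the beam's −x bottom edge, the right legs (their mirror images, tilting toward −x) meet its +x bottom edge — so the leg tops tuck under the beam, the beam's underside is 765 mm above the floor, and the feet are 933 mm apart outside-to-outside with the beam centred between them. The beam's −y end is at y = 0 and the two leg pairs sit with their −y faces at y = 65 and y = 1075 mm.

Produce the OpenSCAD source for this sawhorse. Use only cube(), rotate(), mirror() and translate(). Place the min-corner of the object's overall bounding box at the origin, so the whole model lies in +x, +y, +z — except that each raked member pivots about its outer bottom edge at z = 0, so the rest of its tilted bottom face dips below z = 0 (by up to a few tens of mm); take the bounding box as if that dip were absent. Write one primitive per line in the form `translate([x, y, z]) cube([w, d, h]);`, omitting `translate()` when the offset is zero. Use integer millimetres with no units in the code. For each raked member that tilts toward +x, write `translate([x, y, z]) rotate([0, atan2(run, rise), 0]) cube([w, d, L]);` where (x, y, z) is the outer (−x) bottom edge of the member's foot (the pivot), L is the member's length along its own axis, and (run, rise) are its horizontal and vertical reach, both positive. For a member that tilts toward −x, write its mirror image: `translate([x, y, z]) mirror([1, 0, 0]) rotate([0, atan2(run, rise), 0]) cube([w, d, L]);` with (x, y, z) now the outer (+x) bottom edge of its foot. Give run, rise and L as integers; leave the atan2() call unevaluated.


translate([408, 0, 765]) cube([117, 1177, 70]);
translate([0, 65, 0]) rotate([0, atan2(408, 765), 0]) cube([42, 37, 867]);
translate([933, 65, 0]) mirror([1, 0, 0]) rotate([0, atan2(408, 765), 0]) cube([42, 37, 867]);
translate([0, 1075, 0]) rotate([0, atan2(408, 765), 0]) cube([42, 37, 867]);
translate([933, 1075, 0]) mirror([1, 0, 0]) rotate([0, atan2(408, 765), 0]) cube([42, 37, 867]);


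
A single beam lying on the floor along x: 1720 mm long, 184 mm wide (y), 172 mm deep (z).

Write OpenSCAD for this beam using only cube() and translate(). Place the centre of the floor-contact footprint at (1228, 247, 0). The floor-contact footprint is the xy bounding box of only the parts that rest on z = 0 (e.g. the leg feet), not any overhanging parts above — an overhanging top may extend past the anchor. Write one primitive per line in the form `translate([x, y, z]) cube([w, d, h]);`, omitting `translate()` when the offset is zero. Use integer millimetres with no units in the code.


translate([368, 155, 0]) cube([1720, 184, 172]);


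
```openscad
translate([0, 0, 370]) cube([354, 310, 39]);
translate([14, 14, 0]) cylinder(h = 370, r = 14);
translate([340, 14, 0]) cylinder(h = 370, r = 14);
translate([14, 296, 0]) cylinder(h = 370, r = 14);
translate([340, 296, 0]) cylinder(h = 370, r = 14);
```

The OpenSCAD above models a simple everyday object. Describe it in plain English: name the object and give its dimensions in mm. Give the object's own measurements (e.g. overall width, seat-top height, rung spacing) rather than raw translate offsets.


A simple wooden stool: a rectangular seat 354 mm (x) by 310 mm (y), 39 mm thick, top face at z = 409 mm, on four round legs, each 28 mm in diameter. The legs rest on z = 0, each leg's axis is inset half a diameter from the nearest pair of seat edges (so the leg's bounding box is flush with the corner).


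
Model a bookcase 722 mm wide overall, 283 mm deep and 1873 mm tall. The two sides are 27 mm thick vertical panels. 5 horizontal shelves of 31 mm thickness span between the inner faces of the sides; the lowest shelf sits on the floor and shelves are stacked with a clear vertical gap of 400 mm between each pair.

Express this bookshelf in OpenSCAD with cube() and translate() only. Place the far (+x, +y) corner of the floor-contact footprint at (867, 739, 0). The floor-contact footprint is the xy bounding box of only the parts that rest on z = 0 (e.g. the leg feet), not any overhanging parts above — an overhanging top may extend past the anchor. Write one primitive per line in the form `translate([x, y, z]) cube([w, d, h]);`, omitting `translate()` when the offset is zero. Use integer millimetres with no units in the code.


translate([145, 456, 0]) cube([27, 283, 1873]);
translate([840, 456, 0]) cube([27, 283, 1873]);
translate([172, 456, 0]) cube([668, 283, 31]);
translate([172, 456, 431]) cube([668, 283, 31]);
translate([172, 456, 862]) cube([668, 283, 31]);
translate([172, 456, 1293]) cube([668, 283, 31]);
translate([172, 456, 1724]) cube([668, 283, 31]);


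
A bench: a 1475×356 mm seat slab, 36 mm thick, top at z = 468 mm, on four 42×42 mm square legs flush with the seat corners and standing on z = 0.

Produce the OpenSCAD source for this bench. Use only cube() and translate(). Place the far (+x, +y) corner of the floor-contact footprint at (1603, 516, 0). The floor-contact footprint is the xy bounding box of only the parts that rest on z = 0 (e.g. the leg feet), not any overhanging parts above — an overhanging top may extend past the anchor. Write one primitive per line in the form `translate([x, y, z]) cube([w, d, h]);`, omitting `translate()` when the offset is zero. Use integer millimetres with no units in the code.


translate([128, 160, 432]) cube([1475, 356, 36]);
translate([128, 160, 0]) cube([42, 42, 432]);
translate([128, 474, 0]) cube([42, 42, 432]);
translate([1561, 160, 0]) cube([42, 42, 432]);
translate([1561, 474, 0]) cube([42, 42, 432]);


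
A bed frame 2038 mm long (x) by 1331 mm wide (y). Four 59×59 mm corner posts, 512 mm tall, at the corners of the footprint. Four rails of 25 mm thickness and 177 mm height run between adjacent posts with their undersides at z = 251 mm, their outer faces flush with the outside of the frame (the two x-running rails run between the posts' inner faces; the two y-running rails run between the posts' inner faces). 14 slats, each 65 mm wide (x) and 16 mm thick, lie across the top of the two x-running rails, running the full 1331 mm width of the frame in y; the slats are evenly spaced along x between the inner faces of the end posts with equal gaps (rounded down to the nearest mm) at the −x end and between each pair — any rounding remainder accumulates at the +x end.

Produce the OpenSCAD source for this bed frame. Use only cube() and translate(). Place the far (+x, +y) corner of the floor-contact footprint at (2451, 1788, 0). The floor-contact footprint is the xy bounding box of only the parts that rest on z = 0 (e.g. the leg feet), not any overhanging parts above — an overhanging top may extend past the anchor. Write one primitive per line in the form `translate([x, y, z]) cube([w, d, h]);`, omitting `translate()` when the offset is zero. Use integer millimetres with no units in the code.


translate([413, 457, 0]) cube([59, 59, 512]);
translate([413, 1729, 0]) cube([59, 59, 512]);
translate([2392, 457, 0]) cube([59, 59, 512]);
translate([2392, 1729, 0]) cube([59, 59, 512]);
translate([472, 457, 251]) cube([1920, 25, 177]);
translate([472, 1763, 251]) cube([1920, 25, 177]);
translate([413, 516, 251]) cube([25, 1213, 177]);
translate([2426, 516, 251]) cube([25, 1213, 177]);
translate([539, 457, 428]) cube([65, 1331, 16]);
translate([671, 457, 428]) cube([65, 1331, 16]);
translate([803, 457, 428]) cube([65, 1331, 16]);
translate([935, 457, 428]) cube([65, 1331, 16]);
translate([1067, 457, 428]) cube([65, 1331, 16]);
translate([1199, 457, 428]) cube([65, 1331, 16]);
translate([1331, 457, 428]) cube([65, 1331, 16]);
translate([1463, 457, 428]) cube([65, 1331, 16]);
translate([1595, 457, 428]) cube([65, 1331, 16]);
translate([1727, 457, 428]) cube([65, 1331, 16]);
translate([1859, 457, 428]) cube([65, 1331, 16]);
translate([1991, 457, 428]) cube([65, 1331, 16]);
translate([2123, 457, 428]) cube([65, 1331, 16]);
translate([2255, 457, 428]) cube([65, 1331, 16]);


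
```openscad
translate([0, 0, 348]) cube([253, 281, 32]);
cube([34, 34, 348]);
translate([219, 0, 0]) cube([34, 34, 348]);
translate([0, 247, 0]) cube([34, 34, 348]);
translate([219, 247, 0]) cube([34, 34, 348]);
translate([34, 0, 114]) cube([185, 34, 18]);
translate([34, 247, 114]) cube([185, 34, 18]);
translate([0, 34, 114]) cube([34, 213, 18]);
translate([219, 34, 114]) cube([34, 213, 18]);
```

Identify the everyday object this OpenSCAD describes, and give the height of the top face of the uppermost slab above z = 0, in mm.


A stool. The seat height is 380 mm.

A 253×281×32 slab at z = 348 on four corner posts — a stool. The seat top is 348 + 32 = 380 mm.


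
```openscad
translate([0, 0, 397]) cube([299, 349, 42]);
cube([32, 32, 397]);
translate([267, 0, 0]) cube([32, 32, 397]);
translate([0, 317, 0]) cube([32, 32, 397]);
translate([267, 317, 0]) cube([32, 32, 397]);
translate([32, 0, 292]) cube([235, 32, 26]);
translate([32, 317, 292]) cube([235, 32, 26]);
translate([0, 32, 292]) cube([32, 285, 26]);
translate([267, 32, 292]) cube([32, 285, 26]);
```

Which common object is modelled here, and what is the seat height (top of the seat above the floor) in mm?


A stool. The seat height is 439 mm.

A 299×349×42 slab at z = 397 on four corner posts — a stool. The seat top is 397 + 42 = 439 mm.


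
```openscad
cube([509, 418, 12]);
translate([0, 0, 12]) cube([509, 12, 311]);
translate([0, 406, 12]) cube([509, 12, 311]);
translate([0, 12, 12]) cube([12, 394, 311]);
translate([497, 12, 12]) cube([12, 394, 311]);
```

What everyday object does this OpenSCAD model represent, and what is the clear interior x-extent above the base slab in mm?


An open box. The internal width is 485 mm.

A 509×418 base slab with four walls standing on it — an open box. The base is 509 mm wide and the walls are 12 mm thick, so the internal width is 509 − 2 × 12 = 485 mm.


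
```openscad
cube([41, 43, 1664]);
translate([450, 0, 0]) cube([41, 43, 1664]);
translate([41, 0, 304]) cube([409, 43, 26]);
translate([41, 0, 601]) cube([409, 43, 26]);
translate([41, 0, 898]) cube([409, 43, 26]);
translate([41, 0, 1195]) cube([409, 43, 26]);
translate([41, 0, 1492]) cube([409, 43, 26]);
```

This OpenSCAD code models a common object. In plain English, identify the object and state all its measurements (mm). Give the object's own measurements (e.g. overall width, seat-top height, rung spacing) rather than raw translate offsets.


A straight ladder. Two 41×43 mm vertical rails, 1664 mm tall, stand 491 mm apart (outside-to-outside) with their front faces coplanar on the −y side. 5 rungs, each 43 mm deep and 26 mm tall, span between the inner faces of the rails, front faces flush with the rails. The lowest rung's underside is at z = 304 mm and rungs are spaced 297 mm apart (underside to underside).


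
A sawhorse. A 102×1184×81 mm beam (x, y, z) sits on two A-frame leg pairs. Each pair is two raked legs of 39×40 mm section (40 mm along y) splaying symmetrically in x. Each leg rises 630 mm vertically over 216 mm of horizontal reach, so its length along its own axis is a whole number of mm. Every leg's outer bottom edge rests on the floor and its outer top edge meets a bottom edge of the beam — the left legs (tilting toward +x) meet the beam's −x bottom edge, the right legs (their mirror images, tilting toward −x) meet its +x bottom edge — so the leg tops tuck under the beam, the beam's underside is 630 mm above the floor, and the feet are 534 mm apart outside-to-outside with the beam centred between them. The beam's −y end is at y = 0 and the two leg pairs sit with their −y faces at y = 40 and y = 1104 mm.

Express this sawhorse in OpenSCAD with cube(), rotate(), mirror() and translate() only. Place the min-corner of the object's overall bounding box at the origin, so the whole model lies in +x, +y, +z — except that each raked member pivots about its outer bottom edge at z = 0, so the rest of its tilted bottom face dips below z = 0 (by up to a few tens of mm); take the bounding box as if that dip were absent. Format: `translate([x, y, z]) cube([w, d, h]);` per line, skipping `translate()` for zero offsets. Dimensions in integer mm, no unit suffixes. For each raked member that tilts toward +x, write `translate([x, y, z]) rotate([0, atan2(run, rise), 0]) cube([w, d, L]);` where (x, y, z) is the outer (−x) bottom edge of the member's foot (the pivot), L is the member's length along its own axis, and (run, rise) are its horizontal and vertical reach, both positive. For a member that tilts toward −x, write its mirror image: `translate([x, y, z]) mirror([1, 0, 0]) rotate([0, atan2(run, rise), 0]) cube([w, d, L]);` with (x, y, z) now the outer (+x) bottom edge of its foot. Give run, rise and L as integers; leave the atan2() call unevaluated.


translate([216, 0, 630]) cube([102, 1184, 81]);
translate([0, 40, 0]) rotate([0, atan2(216, 630), 0]) cube([39, 40, 666]);
translate([534, 40, 0]) mirror([1, 0, 0]) rotate([0, atan2(216, 630), 0]) cube([39, 40, 666]);
translate([0, 1104, 0]) rotate([0, atan2(216, 630), 0]) cube([39, 40, 666]);
translate([534, 1104, 0]) mirror([1, 0, 0]) rotate([0, atan2(216, 630), 0]) cube([39, 40, 666]);


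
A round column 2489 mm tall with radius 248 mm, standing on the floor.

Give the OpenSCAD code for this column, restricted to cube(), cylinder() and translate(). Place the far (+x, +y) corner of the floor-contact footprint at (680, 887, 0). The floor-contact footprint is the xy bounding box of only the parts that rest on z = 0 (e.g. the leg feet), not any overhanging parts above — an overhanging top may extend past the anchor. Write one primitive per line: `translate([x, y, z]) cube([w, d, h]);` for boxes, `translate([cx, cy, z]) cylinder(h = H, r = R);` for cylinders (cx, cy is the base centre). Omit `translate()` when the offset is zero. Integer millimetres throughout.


translate([432, 639, 0]) cylinder(h = 2489, r = 248);


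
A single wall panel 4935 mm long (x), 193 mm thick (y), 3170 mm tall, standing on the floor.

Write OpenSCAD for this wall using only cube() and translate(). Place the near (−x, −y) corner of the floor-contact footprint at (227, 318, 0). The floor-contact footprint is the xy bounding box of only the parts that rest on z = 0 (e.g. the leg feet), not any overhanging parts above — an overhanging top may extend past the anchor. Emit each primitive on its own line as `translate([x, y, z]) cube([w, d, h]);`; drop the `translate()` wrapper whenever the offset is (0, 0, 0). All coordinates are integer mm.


translate([227, 318, 0]) cube([4935, 193, 3170]);


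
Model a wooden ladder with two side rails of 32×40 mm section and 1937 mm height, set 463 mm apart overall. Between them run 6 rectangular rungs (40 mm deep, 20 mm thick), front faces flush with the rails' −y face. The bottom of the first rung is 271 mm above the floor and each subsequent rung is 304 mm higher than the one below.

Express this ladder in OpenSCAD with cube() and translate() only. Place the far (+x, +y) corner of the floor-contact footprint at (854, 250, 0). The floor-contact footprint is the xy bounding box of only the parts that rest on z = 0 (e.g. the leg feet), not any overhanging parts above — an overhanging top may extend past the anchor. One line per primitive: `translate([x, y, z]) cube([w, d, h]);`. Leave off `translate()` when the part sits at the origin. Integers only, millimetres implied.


translate([391, 210, 0]) cube([32, 40, 1937]);
translate([822, 210, 0]) cube([32, 40, 1937]);
translate([423, 210, 271]) cube([399, 40, 20]);
translate([423, 210, 575]) cube([399, 40, 20]);
translate([423, 210, 879]) cube([399, 40, 20]);
translate([423, 210, 1183]) cube([399, 40, 20]);
translate([423, 210, 1487]) cube([399, 40, 20]);
translate([423, 210, 1791]) cube([399, 40, 20]);


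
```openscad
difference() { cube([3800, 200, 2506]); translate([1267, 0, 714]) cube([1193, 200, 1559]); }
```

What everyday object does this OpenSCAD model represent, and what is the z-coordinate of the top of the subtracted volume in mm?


A wall with a window opening. The window head height is 2273 mm.

A wall with a rectangular opening subtracted — a window. Sill at z = 714, opening 1559 mm tall, so the head is at 714 + 1559 = 2273 mm.


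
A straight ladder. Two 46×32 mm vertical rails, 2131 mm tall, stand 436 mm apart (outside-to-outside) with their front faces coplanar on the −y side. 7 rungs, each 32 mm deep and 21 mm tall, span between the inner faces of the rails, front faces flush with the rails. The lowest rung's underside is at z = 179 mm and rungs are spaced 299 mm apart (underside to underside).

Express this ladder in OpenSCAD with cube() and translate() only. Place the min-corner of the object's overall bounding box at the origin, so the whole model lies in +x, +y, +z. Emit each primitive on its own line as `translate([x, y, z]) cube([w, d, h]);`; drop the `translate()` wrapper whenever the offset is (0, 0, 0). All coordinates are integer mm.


cube([46, 32, 2131]);
translate([390, 0, 0]) cube([46, 32, 2131]);
translate([46, 0, 179]) cube([344, 32, 21]);
translate([46, 0, 478]) cube([344, 32, 21]);
translate([46, 0, 777]) cube([344, 32, 21]);
translate([46, 0, 1076]) cube([344, 32, 21]);
translate([46, 0, 1375]) cube([344, 32, 21]);
translate([46, 0, 1674]) cube([344, 32, 21]);
translate([46, 0, 1973]) cube([344, 32, 21]);


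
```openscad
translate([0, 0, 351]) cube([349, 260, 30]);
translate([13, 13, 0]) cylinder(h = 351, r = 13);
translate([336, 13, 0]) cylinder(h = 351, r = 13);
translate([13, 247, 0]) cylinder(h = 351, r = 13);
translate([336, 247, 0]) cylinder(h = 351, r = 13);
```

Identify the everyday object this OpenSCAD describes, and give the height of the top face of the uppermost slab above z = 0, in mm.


A stool. The seat height is 381 mm.

A 349×260×30 slab at z = 351 on four corner cylinders — a stool. The seat top is 351 + 30 = 381 mm.


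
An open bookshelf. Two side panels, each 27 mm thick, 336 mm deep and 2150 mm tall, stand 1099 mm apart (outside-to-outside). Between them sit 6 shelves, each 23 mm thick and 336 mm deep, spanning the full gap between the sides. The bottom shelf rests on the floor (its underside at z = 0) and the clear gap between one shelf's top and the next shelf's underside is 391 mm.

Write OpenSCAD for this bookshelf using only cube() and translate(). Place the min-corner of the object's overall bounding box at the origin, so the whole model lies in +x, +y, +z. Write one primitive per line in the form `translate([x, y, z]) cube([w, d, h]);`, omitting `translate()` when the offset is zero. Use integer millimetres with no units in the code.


cube([27, 336, 2150]);
translate([1072, 0, 0]) cube([27, 336, 2150]);
translate([27, 0, 0]) cube([1045, 336, 23]);
translate([27, 0, 414]) cube([1045, 336, 23]);
translate([27, 0, 828]) cube([1045, 336, 23]);
translate([27, 0, 1242]) cube([1045, 336, 23]);
translate([27, 0, 1656]) cube([1045, 336, 23]);
translate([27, 0, 2070]) cube([1045, 336, 23]);


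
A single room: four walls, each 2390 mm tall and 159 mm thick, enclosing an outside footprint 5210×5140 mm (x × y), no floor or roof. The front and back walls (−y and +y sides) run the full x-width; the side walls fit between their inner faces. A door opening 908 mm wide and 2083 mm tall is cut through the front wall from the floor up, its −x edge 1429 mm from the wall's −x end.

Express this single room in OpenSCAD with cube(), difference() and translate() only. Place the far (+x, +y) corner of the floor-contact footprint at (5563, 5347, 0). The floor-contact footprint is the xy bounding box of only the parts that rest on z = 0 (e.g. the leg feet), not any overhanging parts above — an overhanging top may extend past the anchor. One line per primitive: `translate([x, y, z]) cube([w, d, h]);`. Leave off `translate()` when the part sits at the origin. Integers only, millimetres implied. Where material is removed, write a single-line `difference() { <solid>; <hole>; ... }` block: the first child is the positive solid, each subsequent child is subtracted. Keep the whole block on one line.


difference() { translate([353, 207, 0]) cube([5210, 159, 2390]); translate([1782, 207, 0]) cube([908, 159, 2083]); }
translate([353, 5188, 0]) cube([5210, 159, 2390]);
translate([353, 366, 0]) cube([159, 4822, 2390]);
translate([5404, 366, 0]) cube([159, 4822, 2390]);


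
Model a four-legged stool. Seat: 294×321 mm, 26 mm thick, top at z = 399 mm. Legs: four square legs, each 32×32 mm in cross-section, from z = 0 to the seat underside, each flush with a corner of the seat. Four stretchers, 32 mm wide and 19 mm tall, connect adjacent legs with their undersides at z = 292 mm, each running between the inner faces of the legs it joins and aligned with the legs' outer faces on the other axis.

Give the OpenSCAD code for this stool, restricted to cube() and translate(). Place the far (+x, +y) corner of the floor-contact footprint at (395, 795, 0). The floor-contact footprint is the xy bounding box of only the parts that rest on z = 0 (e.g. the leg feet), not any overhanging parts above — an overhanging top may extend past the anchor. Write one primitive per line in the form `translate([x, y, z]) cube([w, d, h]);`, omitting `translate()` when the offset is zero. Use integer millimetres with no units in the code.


// leg_h = 399 - 26 = 373
// stretcher span = 294 - 2*32 = 230
translate([101, 474, 373]) cube([294, 321, 26]);
translate([101, 474, 0]) cube([32, 32, 373]);
translate([363, 474, 0]) cube([32, 32, 373]);
translate([101, 763, 0]) cube([32, 32, 373]);
translate([363, 763, 0]) cube([32, 32, 373]);
translate([133, 474, 292]) cube([230, 32, 19]);
translate([133, 763, 292]) cube([230, 32, 19]);
translate([101, 506, 292]) cube([32, 257, 19]);
translate([363, 506, 292]) cube([32, 257, 19]);
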